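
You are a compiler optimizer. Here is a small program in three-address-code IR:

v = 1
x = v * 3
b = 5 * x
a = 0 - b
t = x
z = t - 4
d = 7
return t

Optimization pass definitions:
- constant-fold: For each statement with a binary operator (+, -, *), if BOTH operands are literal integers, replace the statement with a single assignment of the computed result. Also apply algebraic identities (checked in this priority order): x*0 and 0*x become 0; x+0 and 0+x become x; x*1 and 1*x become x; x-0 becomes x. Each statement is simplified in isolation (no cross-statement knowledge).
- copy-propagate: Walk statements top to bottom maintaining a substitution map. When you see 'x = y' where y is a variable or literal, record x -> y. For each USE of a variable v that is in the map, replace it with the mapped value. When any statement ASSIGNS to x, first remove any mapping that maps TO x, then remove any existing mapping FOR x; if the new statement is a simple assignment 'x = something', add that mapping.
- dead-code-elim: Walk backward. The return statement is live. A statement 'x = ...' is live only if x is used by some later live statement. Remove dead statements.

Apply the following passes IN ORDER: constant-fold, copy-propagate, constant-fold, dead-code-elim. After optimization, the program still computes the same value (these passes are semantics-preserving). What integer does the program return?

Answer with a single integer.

Answer: 3

Derivation:
Initial IR:
  v = 1
  x = v * 3
  b = 5 * x
  a = 0 - b
  t = x
  z = t - 4
  d = 7
  return t
After constant-fold (8 stmts):
  v = 1
  x = v * 3
  b = 5 * x
  a = 0 - b
  t = x
  z = t - 4
  d = 7
  return t
After copy-propagate (8 stmts):
  v = 1
  x = 1 * 3
  b = 5 * x
  a = 0 - b
  t = x
  z = x - 4
  d = 7
  return x
After constant-fold (8 stmts):
  v = 1
  x = 3
  b = 5 * x
  a = 0 - b
  t = x
  z = x - 4
  d = 7
  return x
After dead-code-elim (2 stmts):
  x = 3
  return x
Evaluate:
  v = 1  =>  v = 1
  x = v * 3  =>  x = 3
  b = 5 * x  =>  b = 15
  a = 0 - b  =>  a = -15
  t = x  =>  t = 3
  z = t - 4  =>  z = -1
  d = 7  =>  d = 7
  return t = 3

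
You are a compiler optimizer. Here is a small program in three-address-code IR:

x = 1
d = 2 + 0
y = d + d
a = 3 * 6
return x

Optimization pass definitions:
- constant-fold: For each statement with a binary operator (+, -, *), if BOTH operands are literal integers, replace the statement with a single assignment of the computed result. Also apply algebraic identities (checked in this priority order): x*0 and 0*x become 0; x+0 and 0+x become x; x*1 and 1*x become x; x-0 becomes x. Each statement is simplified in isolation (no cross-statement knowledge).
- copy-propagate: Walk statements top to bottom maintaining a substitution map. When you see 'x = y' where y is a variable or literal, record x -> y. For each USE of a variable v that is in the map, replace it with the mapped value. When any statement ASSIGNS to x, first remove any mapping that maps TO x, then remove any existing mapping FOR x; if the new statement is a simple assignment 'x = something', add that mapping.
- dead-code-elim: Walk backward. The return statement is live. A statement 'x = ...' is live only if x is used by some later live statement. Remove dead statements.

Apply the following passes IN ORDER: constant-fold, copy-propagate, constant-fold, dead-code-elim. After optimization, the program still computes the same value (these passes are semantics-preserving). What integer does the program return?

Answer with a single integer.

Answer: 1

Derivation:
Initial IR:
  x = 1
  d = 2 + 0
  y = d + d
  a = 3 * 6
  return x
After constant-fold (5 stmts):
  x = 1
  d = 2
  y = d + d
  a = 18
  return x
After copy-propagate (5 stmts):
  x = 1
  d = 2
  y = 2 + 2
  a = 18
  return 1
After constant-fold (5 stmts):
  x = 1
  d = 2
  y = 4
  a = 18
  return 1
After dead-code-elim (1 stmts):
  return 1
Evaluate:
  x = 1  =>  x = 1
  d = 2 + 0  =>  d = 2
  y = d + d  =>  y = 4
  a = 3 * 6  =>  a = 18
  return x = 1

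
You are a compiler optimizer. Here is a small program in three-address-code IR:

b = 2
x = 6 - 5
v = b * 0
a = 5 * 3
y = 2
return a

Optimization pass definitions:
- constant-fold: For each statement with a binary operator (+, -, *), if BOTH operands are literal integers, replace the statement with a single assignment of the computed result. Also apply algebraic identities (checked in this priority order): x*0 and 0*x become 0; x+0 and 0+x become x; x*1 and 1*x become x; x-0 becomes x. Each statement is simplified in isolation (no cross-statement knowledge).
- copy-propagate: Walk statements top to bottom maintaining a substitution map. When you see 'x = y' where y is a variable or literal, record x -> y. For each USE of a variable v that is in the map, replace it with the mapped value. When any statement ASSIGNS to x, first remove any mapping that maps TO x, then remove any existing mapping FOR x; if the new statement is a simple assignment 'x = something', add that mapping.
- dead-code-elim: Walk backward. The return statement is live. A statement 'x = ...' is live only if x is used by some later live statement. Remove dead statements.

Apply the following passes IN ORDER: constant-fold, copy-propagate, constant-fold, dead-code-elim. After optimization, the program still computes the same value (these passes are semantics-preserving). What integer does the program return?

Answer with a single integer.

Answer: 15

Derivation:
Initial IR:
  b = 2
  x = 6 - 5
  v = b * 0
  a = 5 * 3
  y = 2
  return a
After constant-fold (6 stmts):
  b = 2
  x = 1
  v = 0
  a = 15
  y = 2
  return a
After copy-propagate (6 stmts):
  b = 2
  x = 1
  v = 0
  a = 15
  y = 2
  return 15
After constant-fold (6 stmts):
  b = 2
  x = 1
  v = 0
  a = 15
  y = 2
  return 15
After dead-code-elim (1 stmts):
  return 15
Evaluate:
  b = 2  =>  b = 2
  x = 6 - 5  =>  x = 1
  v = b * 0  =>  v = 0
  a = 5 * 3  =>  a = 15
  y = 2  =>  y = 2
  return a = 15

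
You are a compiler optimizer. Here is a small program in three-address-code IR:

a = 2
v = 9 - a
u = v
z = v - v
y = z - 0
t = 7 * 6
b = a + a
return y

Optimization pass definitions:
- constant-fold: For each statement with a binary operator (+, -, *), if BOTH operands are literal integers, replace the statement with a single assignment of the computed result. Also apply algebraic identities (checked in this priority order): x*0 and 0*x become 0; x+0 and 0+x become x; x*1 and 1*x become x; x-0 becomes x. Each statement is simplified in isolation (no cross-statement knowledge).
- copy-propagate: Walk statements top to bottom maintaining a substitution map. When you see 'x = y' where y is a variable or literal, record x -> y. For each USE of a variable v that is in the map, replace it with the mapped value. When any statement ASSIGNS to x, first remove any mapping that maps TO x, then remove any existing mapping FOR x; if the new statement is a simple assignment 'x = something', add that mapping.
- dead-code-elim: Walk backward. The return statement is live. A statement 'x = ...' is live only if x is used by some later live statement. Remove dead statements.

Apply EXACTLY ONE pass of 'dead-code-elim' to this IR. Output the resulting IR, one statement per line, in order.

Answer: a = 2
v = 9 - a
z = v - v
y = z - 0
return y

Derivation:
Applying dead-code-elim statement-by-statement:
  [8] return y  -> KEEP (return); live=['y']
  [7] b = a + a  -> DEAD (b not live)
  [6] t = 7 * 6  -> DEAD (t not live)
  [5] y = z - 0  -> KEEP; live=['z']
  [4] z = v - v  -> KEEP; live=['v']
  [3] u = v  -> DEAD (u not live)
  [2] v = 9 - a  -> KEEP; live=['a']
  [1] a = 2  -> KEEP; live=[]
Result (5 stmts):
  a = 2
  v = 9 - a
  z = v - v
  y = z - 0
  return y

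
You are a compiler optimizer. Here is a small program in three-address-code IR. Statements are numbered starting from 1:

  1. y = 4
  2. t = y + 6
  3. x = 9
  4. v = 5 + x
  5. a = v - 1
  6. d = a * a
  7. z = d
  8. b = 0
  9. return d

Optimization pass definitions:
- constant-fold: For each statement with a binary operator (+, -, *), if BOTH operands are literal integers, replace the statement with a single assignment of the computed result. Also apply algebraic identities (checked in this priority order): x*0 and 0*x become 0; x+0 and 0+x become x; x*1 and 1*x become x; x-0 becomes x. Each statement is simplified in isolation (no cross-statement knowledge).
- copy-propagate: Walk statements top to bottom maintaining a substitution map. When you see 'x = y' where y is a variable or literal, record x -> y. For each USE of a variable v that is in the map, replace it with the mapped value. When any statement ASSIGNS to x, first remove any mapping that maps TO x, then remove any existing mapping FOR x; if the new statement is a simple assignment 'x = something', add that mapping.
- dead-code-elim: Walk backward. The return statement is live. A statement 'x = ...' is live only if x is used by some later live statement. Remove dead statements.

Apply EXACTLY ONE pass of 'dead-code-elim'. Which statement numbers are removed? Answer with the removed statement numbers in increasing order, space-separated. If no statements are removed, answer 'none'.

Backward liveness scan:
Stmt 1 'y = 4': DEAD (y not in live set [])
Stmt 2 't = y + 6': DEAD (t not in live set [])
Stmt 3 'x = 9': KEEP (x is live); live-in = []
Stmt 4 'v = 5 + x': KEEP (v is live); live-in = ['x']
Stmt 5 'a = v - 1': KEEP (a is live); live-in = ['v']
Stmt 6 'd = a * a': KEEP (d is live); live-in = ['a']
Stmt 7 'z = d': DEAD (z not in live set ['d'])
Stmt 8 'b = 0': DEAD (b not in live set ['d'])
Stmt 9 'return d': KEEP (return); live-in = ['d']
Removed statement numbers: [1, 2, 7, 8]
Surviving IR:
  x = 9
  v = 5 + x
  a = v - 1
  d = a * a
  return d

Answer: 1 2 7 8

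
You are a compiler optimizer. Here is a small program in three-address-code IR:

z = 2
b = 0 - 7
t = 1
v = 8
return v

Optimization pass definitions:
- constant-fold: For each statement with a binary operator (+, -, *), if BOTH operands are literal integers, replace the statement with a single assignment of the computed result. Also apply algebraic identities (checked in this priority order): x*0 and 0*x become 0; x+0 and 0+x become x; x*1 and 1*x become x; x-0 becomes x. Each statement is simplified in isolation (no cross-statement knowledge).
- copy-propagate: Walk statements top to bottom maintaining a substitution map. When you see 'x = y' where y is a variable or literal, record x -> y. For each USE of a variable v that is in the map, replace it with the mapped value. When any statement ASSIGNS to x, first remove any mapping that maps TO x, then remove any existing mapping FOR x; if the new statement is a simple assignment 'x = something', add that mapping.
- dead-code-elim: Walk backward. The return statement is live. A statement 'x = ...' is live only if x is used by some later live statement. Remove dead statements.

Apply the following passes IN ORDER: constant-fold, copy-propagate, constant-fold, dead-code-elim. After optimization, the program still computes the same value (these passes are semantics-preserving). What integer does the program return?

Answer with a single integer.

Answer: 8

Derivation:
Initial IR:
  z = 2
  b = 0 - 7
  t = 1
  v = 8
  return v
After constant-fold (5 stmts):
  z = 2
  b = -7
  t = 1
  v = 8
  return v
After copy-propagate (5 stmts):
  z = 2
  b = -7
  t = 1
  v = 8
  return 8
After constant-fold (5 stmts):
  z = 2
  b = -7
  t = 1
  v = 8
  return 8
After dead-code-elim (1 stmts):
  return 8
Evaluate:
  z = 2  =>  z = 2
  b = 0 - 7  =>  b = -7
  t = 1  =>  t = 1
  v = 8  =>  v = 8
  return v = 8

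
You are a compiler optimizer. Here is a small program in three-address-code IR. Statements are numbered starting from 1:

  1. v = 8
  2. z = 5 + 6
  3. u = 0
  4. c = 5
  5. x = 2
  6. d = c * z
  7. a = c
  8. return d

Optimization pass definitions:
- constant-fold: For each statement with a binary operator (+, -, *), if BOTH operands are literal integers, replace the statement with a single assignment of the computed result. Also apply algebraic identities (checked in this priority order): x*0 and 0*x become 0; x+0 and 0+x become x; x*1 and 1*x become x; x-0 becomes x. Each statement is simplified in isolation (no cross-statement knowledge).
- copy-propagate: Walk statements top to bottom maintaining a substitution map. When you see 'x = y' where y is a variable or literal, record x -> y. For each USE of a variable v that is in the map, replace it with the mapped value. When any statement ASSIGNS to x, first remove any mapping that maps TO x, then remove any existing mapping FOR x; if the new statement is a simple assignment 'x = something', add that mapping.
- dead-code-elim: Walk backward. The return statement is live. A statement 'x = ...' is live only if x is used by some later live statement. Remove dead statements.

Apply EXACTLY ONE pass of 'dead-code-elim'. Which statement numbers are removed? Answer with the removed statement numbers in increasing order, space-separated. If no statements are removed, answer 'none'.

Answer: 1 3 5 7

Derivation:
Backward liveness scan:
Stmt 1 'v = 8': DEAD (v not in live set [])
Stmt 2 'z = 5 + 6': KEEP (z is live); live-in = []
Stmt 3 'u = 0': DEAD (u not in live set ['z'])
Stmt 4 'c = 5': KEEP (c is live); live-in = ['z']
Stmt 5 'x = 2': DEAD (x not in live set ['c', 'z'])
Stmt 6 'd = c * z': KEEP (d is live); live-in = ['c', 'z']
Stmt 7 'a = c': DEAD (a not in live set ['d'])
Stmt 8 'return d': KEEP (return); live-in = ['d']
Removed statement numbers: [1, 3, 5, 7]
Surviving IR:
  z = 5 + 6
  c = 5
  d = c * z
  return d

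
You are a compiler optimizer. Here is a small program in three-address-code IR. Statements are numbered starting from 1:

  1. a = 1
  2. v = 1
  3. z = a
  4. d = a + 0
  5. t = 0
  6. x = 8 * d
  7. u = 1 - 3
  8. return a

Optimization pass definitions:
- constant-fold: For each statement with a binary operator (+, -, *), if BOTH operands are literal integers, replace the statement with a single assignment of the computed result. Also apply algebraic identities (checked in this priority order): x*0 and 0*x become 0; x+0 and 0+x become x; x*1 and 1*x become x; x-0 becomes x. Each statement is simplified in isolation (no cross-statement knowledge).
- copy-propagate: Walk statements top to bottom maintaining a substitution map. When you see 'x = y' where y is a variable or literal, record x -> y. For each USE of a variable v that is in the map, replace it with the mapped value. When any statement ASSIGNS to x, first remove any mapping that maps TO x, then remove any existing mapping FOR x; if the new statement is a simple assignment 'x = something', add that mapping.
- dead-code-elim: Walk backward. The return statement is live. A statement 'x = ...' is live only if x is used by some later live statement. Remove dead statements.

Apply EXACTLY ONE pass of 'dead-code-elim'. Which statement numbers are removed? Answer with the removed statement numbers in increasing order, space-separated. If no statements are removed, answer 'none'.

Backward liveness scan:
Stmt 1 'a = 1': KEEP (a is live); live-in = []
Stmt 2 'v = 1': DEAD (v not in live set ['a'])
Stmt 3 'z = a': DEAD (z not in live set ['a'])
Stmt 4 'd = a + 0': DEAD (d not in live set ['a'])
Stmt 5 't = 0': DEAD (t not in live set ['a'])
Stmt 6 'x = 8 * d': DEAD (x not in live set ['a'])
Stmt 7 'u = 1 - 3': DEAD (u not in live set ['a'])
Stmt 8 'return a': KEEP (return); live-in = ['a']
Removed statement numbers: [2, 3, 4, 5, 6, 7]
Surviving IR:
  a = 1
  return a

Answer: 2 3 4 5 6 7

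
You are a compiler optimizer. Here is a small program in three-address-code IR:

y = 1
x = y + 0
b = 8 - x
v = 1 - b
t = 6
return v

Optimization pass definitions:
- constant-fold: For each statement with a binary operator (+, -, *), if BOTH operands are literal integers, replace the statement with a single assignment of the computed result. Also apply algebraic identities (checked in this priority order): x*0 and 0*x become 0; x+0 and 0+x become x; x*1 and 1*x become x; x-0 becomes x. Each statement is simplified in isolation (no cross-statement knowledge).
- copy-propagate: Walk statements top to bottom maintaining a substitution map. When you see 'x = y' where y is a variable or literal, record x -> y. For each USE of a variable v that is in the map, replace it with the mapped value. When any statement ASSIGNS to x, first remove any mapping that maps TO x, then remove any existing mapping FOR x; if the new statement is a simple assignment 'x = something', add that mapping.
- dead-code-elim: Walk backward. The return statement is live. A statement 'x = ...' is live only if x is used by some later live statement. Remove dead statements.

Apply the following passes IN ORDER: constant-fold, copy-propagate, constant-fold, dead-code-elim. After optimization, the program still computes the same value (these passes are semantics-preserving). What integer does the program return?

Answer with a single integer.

Answer: -6

Derivation:
Initial IR:
  y = 1
  x = y + 0
  b = 8 - x
  v = 1 - b
  t = 6
  return v
After constant-fold (6 stmts):
  y = 1
  x = y
  b = 8 - x
  v = 1 - b
  t = 6
  return v
After copy-propagate (6 stmts):
  y = 1
  x = 1
  b = 8 - 1
  v = 1 - b
  t = 6
  return v
After constant-fold (6 stmts):
  y = 1
  x = 1
  b = 7
  v = 1 - b
  t = 6
  return v
After dead-code-elim (3 stmts):
  b = 7
  v = 1 - b
  return v
Evaluate:
  y = 1  =>  y = 1
  x = y + 0  =>  x = 1
  b = 8 - x  =>  b = 7
  v = 1 - b  =>  v = -6
  t = 6  =>  t = 6
  return v = -6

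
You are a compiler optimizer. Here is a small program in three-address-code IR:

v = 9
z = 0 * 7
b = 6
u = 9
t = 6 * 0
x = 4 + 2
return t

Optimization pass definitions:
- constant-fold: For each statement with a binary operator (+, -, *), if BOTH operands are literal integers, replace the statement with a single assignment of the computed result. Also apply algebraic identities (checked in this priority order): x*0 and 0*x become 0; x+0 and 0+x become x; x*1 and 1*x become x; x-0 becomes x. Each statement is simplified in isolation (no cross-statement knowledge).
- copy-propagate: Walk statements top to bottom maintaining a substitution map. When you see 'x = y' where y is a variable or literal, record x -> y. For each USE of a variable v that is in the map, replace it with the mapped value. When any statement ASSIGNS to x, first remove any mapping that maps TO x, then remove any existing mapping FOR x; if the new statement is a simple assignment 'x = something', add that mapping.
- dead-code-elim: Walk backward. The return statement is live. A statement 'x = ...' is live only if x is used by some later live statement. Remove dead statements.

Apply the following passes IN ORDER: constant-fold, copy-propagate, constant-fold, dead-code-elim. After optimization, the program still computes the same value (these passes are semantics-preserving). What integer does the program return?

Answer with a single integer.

Initial IR:
  v = 9
  z = 0 * 7
  b = 6
  u = 9
  t = 6 * 0
  x = 4 + 2
  return t
After constant-fold (7 stmts):
  v = 9
  z = 0
  b = 6
  u = 9
  t = 0
  x = 6
  return t
After copy-propagate (7 stmts):
  v = 9
  z = 0
  b = 6
  u = 9
  t = 0
  x = 6
  return 0
After constant-fold (7 stmts):
  v = 9
  z = 0
  b = 6
  u = 9
  t = 0
  x = 6
  return 0
After dead-code-elim (1 stmts):
  return 0
Evaluate:
  v = 9  =>  v = 9
  z = 0 * 7  =>  z = 0
  b = 6  =>  b = 6
  u = 9  =>  u = 9
  t = 6 * 0  =>  t = 0
  x = 4 + 2  =>  x = 6
  return t = 0

Answer: 0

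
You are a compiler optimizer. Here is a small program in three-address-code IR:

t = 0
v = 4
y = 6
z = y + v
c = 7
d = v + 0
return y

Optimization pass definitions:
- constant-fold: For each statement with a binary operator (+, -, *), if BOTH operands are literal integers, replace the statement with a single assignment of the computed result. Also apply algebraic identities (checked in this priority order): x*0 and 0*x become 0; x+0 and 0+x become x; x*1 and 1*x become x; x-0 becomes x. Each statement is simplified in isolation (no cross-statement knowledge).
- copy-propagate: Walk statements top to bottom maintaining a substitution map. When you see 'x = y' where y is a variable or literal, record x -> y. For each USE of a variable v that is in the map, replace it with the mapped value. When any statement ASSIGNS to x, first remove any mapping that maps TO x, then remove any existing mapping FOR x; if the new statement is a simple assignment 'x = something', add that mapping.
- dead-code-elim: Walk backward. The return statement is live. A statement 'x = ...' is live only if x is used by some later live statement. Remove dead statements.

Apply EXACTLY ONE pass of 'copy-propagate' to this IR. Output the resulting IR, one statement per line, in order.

Applying copy-propagate statement-by-statement:
  [1] t = 0  (unchanged)
  [2] v = 4  (unchanged)
  [3] y = 6  (unchanged)
  [4] z = y + v  -> z = 6 + 4
  [5] c = 7  (unchanged)
  [6] d = v + 0  -> d = 4 + 0
  [7] return y  -> return 6
Result (7 stmts):
  t = 0
  v = 4
  y = 6
  z = 6 + 4
  c = 7
  d = 4 + 0
  return 6

Answer: t = 0
v = 4
y = 6
z = 6 + 4
c = 7
d = 4 + 0
return 6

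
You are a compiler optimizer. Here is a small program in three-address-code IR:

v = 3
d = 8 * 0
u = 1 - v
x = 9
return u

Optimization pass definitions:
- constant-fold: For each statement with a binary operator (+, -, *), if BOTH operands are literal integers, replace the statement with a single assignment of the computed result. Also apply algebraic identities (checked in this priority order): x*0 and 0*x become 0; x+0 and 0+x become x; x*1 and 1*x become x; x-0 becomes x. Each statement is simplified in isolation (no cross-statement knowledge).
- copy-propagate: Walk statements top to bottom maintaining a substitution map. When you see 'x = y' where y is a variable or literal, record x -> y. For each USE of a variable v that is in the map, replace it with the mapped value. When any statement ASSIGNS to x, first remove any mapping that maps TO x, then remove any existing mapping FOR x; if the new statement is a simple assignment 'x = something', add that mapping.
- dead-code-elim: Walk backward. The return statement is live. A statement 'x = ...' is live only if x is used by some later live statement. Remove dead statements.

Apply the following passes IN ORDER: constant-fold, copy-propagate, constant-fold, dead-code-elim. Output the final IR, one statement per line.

Initial IR:
  v = 3
  d = 8 * 0
  u = 1 - v
  x = 9
  return u
After constant-fold (5 stmts):
  v = 3
  d = 0
  u = 1 - v
  x = 9
  return u
After copy-propagate (5 stmts):
  v = 3
  d = 0
  u = 1 - 3
  x = 9
  return u
After constant-fold (5 stmts):
  v = 3
  d = 0
  u = -2
  x = 9
  return u
After dead-code-elim (2 stmts):
  u = -2
  return u

Answer: u = -2
return u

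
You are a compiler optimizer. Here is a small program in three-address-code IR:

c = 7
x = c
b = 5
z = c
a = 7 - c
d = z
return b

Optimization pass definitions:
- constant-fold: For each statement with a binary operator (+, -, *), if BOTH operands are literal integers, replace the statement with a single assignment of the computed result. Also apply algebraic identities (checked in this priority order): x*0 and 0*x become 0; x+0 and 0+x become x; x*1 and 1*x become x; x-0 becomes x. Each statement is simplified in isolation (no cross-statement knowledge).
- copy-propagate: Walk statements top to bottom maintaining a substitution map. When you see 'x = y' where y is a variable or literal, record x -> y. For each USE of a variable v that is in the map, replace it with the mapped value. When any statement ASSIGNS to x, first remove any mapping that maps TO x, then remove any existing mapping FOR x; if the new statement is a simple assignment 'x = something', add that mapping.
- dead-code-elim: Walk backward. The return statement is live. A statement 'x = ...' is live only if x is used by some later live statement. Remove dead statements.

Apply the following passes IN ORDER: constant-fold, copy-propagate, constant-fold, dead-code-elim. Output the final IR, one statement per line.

Initial IR:
  c = 7
  x = c
  b = 5
  z = c
  a = 7 - c
  d = z
  return b
After constant-fold (7 stmts):
  c = 7
  x = c
  b = 5
  z = c
  a = 7 - c
  d = z
  return b
After copy-propagate (7 stmts):
  c = 7
  x = 7
  b = 5
  z = 7
  a = 7 - 7
  d = 7
  return 5
After constant-fold (7 stmts):
  c = 7
  x = 7
  b = 5
  z = 7
  a = 0
  d = 7
  return 5
After dead-code-elim (1 stmts):
  return 5

Answer: return 5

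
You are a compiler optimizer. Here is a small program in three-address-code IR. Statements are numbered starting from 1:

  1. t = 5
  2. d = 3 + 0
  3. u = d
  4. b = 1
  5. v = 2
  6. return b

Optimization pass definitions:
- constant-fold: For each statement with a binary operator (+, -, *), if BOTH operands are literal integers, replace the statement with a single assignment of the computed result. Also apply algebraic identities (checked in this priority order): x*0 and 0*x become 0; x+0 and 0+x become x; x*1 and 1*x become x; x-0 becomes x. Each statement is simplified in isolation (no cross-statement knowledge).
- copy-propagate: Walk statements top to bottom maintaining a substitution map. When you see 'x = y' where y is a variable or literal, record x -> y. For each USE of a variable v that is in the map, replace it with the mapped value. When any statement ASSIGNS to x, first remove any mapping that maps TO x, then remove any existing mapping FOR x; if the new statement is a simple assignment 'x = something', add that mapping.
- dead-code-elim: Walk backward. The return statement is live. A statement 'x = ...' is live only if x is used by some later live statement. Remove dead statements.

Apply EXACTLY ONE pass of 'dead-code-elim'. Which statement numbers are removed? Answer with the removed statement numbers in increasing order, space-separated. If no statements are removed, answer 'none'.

Answer: 1 2 3 5

Derivation:
Backward liveness scan:
Stmt 1 't = 5': DEAD (t not in live set [])
Stmt 2 'd = 3 + 0': DEAD (d not in live set [])
Stmt 3 'u = d': DEAD (u not in live set [])
Stmt 4 'b = 1': KEEP (b is live); live-in = []
Stmt 5 'v = 2': DEAD (v not in live set ['b'])
Stmt 6 'return b': KEEP (return); live-in = ['b']
Removed statement numbers: [1, 2, 3, 5]
Surviving IR:
  b = 1
  return b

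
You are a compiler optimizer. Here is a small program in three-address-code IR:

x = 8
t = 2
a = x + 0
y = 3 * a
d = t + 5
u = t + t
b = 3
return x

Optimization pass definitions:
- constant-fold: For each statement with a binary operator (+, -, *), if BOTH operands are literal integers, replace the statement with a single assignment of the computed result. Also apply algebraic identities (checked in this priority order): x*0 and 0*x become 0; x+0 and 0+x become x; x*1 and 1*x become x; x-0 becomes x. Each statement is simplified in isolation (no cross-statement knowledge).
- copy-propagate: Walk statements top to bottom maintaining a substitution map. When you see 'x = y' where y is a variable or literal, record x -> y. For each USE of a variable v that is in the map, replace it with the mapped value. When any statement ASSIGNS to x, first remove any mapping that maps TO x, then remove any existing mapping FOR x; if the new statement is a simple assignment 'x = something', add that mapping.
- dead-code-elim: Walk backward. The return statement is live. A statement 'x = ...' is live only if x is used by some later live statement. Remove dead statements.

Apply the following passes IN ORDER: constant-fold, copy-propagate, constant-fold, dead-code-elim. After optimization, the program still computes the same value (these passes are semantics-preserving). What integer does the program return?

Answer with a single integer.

Answer: 8

Derivation:
Initial IR:
  x = 8
  t = 2
  a = x + 0
  y = 3 * a
  d = t + 5
  u = t + t
  b = 3
  return x
After constant-fold (8 stmts):
  x = 8
  t = 2
  a = x
  y = 3 * a
  d = t + 5
  u = t + t
  b = 3
  return x
After copy-propagate (8 stmts):
  x = 8
  t = 2
  a = 8
  y = 3 * 8
  d = 2 + 5
  u = 2 + 2
  b = 3
  return 8
After constant-fold (8 stmts):
  x = 8
  t = 2
  a = 8
  y = 24
  d = 7
  u = 4
  b = 3
  return 8
After dead-code-elim (1 stmts):
  return 8
Evaluate:
  x = 8  =>  x = 8
  t = 2  =>  t = 2
  a = x + 0  =>  a = 8
  y = 3 * a  =>  y = 24
  d = t + 5  =>  d = 7
  u = t + t  =>  u = 4
  b = 3  =>  b = 3
  return x = 8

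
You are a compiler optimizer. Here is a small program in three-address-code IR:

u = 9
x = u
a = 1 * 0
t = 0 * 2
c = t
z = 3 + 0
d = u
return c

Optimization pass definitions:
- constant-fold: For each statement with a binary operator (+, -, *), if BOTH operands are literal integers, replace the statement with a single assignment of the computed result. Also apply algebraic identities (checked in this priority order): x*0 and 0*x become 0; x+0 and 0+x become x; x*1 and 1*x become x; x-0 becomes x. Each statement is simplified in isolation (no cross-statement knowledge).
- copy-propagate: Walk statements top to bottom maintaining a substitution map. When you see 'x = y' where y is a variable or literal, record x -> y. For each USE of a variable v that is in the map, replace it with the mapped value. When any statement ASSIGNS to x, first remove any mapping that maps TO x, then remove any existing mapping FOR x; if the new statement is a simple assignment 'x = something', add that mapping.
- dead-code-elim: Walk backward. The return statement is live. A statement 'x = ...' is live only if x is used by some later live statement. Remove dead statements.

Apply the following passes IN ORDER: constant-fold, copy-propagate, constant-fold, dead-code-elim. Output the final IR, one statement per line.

Answer: return 0

Derivation:
Initial IR:
  u = 9
  x = u
  a = 1 * 0
  t = 0 * 2
  c = t
  z = 3 + 0
  d = u
  return c
After constant-fold (8 stmts):
  u = 9
  x = u
  a = 0
  t = 0
  c = t
  z = 3
  d = u
  return c
After copy-propagate (8 stmts):
  u = 9
  x = 9
  a = 0
  t = 0
  c = 0
  z = 3
  d = 9
  return 0
After constant-fold (8 stmts):
  u = 9
  x = 9
  a = 0
  t = 0
  c = 0
  z = 3
  d = 9
  return 0
After dead-code-elim (1 stmts):
  return 0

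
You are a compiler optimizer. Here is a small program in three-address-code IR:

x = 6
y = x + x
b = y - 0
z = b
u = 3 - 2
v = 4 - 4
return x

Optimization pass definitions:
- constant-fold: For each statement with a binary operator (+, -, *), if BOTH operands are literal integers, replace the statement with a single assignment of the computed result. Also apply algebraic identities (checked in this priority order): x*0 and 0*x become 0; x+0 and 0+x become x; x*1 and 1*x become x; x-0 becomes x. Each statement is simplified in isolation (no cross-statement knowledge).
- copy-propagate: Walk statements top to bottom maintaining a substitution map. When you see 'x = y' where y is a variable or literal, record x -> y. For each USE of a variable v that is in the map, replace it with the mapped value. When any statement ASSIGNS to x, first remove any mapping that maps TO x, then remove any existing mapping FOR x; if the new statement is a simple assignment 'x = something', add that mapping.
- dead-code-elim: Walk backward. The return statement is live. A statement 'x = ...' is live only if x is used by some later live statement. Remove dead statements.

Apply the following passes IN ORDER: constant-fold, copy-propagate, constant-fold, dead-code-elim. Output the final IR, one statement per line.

Initial IR:
  x = 6
  y = x + x
  b = y - 0
  z = b
  u = 3 - 2
  v = 4 - 4
  return x
After constant-fold (7 stmts):
  x = 6
  y = x + x
  b = y
  z = b
  u = 1
  v = 0
  return x
After copy-propagate (7 stmts):
  x = 6
  y = 6 + 6
  b = y
  z = y
  u = 1
  v = 0
  return 6
After constant-fold (7 stmts):
  x = 6
  y = 12
  b = y
  z = y
  u = 1
  v = 0
  return 6
After dead-code-elim (1 stmts):
  return 6

Answer: return 6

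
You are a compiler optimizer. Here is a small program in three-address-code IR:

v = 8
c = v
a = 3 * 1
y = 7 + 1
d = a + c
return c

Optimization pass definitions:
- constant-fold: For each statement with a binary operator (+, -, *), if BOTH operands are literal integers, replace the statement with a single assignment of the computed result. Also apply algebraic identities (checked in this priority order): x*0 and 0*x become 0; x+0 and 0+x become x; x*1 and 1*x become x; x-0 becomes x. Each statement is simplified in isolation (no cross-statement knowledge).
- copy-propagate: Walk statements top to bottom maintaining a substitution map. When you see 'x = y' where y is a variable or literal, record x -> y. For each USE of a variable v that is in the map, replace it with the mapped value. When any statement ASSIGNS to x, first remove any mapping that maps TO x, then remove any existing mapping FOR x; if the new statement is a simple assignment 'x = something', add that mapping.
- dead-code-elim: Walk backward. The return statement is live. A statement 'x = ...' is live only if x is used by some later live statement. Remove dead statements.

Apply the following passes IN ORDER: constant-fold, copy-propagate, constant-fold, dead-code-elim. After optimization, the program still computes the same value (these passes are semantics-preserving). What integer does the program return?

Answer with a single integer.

Answer: 8

Derivation:
Initial IR:
  v = 8
  c = v
  a = 3 * 1
  y = 7 + 1
  d = a + c
  return c
After constant-fold (6 stmts):
  v = 8
  c = v
  a = 3
  y = 8
  d = a + c
  return c
After copy-propagate (6 stmts):
  v = 8
  c = 8
  a = 3
  y = 8
  d = 3 + 8
  return 8
After constant-fold (6 stmts):
  v = 8
  c = 8
  a = 3
  y = 8
  d = 11
  return 8
After dead-code-elim (1 stmts):
  return 8
Evaluate:
  v = 8  =>  v = 8
  c = v  =>  c = 8
  a = 3 * 1  =>  a = 3
  y = 7 + 1  =>  y = 8
  d = a + c  =>  d = 11
  return c = 8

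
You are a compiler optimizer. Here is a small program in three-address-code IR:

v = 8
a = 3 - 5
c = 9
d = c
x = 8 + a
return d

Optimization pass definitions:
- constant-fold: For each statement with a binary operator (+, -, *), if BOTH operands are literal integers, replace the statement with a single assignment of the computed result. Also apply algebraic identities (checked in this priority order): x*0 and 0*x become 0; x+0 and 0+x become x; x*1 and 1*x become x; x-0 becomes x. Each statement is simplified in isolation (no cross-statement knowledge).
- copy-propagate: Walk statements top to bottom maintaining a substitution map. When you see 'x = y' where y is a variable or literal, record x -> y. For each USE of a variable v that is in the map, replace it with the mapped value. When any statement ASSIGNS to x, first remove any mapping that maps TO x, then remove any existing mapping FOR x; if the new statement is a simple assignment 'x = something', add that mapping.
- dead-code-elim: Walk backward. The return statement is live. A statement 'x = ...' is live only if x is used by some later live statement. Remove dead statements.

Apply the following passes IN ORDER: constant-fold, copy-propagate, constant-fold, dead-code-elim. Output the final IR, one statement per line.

Initial IR:
  v = 8
  a = 3 - 5
  c = 9
  d = c
  x = 8 + a
  return d
After constant-fold (6 stmts):
  v = 8
  a = -2
  c = 9
  d = c
  x = 8 + a
  return d
After copy-propagate (6 stmts):
  v = 8
  a = -2
  c = 9
  d = 9
  x = 8 + -2
  return 9
After constant-fold (6 stmts):
  v = 8
  a = -2
  c = 9
  d = 9
  x = 6
  return 9
After dead-code-elim (1 stmts):
  return 9

Answer: return 9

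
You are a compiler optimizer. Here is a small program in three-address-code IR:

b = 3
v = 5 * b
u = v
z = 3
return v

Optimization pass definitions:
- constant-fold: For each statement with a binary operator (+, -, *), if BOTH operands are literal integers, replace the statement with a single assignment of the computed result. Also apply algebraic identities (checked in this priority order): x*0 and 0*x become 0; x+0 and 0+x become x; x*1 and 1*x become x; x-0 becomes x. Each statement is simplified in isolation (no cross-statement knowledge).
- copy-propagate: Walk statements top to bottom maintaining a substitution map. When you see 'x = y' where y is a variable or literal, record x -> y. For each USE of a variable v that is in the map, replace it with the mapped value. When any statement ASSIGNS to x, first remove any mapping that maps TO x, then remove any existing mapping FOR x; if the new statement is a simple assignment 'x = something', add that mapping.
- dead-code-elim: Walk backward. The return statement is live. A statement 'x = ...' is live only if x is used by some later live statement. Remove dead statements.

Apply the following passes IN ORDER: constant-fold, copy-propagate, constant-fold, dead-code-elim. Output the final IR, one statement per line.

Answer: v = 15
return v

Derivation:
Initial IR:
  b = 3
  v = 5 * b
  u = v
  z = 3
  return v
After constant-fold (5 stmts):
  b = 3
  v = 5 * b
  u = v
  z = 3
  return v
After copy-propagate (5 stmts):
  b = 3
  v = 5 * 3
  u = v
  z = 3
  return v
After constant-fold (5 stmts):
  b = 3
  v = 15
  u = v
  z = 3
  return v
After dead-code-elim (2 stmts):
  v = 15
  return v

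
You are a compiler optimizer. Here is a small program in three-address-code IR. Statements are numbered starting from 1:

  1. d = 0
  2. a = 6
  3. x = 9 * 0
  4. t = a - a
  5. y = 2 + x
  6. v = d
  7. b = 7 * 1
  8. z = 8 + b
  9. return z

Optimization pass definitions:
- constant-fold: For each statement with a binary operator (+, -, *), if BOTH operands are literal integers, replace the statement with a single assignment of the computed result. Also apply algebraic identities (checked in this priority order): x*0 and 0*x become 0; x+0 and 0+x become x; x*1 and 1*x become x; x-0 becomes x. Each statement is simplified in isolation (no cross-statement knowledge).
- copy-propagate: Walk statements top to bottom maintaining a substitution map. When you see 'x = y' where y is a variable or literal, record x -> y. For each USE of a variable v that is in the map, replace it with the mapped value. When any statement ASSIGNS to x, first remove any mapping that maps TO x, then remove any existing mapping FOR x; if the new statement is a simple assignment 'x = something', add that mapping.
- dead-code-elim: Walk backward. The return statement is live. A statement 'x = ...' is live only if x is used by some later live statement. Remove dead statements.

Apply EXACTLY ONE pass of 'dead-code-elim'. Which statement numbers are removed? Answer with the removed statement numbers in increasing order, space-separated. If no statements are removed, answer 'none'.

Backward liveness scan:
Stmt 1 'd = 0': DEAD (d not in live set [])
Stmt 2 'a = 6': DEAD (a not in live set [])
Stmt 3 'x = 9 * 0': DEAD (x not in live set [])
Stmt 4 't = a - a': DEAD (t not in live set [])
Stmt 5 'y = 2 + x': DEAD (y not in live set [])
Stmt 6 'v = d': DEAD (v not in live set [])
Stmt 7 'b = 7 * 1': KEEP (b is live); live-in = []
Stmt 8 'z = 8 + b': KEEP (z is live); live-in = ['b']
Stmt 9 'return z': KEEP (return); live-in = ['z']
Removed statement numbers: [1, 2, 3, 4, 5, 6]
Surviving IR:
  b = 7 * 1
  z = 8 + b
  return z

Answer: 1 2 3 4 5 6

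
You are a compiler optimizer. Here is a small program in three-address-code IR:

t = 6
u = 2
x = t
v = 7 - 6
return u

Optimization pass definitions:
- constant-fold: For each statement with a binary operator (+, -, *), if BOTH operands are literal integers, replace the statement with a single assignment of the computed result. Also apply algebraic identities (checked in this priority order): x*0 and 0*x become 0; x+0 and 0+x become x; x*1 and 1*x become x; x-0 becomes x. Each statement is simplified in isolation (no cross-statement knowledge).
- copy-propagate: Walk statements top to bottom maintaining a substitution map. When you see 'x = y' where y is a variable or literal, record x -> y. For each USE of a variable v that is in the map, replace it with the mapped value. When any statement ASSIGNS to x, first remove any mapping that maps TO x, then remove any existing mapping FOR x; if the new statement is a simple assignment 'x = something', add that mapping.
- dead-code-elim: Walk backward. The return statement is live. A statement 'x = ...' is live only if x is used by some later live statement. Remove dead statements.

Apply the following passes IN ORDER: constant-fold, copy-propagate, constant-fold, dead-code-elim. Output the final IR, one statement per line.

Initial IR:
  t = 6
  u = 2
  x = t
  v = 7 - 6
  return u
After constant-fold (5 stmts):
  t = 6
  u = 2
  x = t
  v = 1
  return u
After copy-propagate (5 stmts):
  t = 6
  u = 2
  x = 6
  v = 1
  return 2
After constant-fold (5 stmts):
  t = 6
  u = 2
  x = 6
  v = 1
  return 2
After dead-code-elim (1 stmts):
  return 2

Answer: return 2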